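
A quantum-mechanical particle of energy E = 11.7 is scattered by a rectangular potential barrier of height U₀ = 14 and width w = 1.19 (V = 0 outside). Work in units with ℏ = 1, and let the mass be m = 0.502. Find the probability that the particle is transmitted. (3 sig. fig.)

T = 0.0587

Since E < U₀ the interior solution is evanescent with decay constant κ = √(2m(U₀ − E))/ℏ = 1.520.
κw = 1.808, sinh(κw) = 2.968.
Matching ψ, ψ′ at both faces gives T = [1 + U₀² sinh²(κw) / (4E(U₀ − E))]⁻¹ = 1/17.04 = 0.0587.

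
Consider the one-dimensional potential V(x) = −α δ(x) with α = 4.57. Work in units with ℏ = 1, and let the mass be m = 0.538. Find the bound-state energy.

E = -5.62

The bound state is ψ(x) = √κ e^{−κ|x|}. The derivative jump ψ'(0⁺) − ψ'(0⁻) = −(2mα/ℏ²)ψ(0) fixes κ = mα/ℏ² = 2.459.
Then E = −ℏ²κ²/(2m) = −mα²/(2ℏ²) = -5.618.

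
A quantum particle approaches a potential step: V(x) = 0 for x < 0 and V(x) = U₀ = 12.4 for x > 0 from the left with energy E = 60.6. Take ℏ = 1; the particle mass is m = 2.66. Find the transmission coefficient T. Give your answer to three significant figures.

The wavenumbers are k₁ = √(2mE)/ℏ = 17.96 on the left and k₂ = √(2m(E − U₀))/ℏ = 16.01 on the right.
Continuity of ψ and ψ′ at the step yields the reflection amplitude r = (k₁ − k₂)/(k₁ + k₂) = 0.05717; thus R = |r|² = 0.003269, T = 0.9967.

T = 0.997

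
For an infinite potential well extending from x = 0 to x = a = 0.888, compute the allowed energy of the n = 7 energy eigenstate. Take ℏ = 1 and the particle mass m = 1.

E = 307

The infinite-well eigenfunctions ψ_n = √(2/a) sin(nπx/a) vanish at both walls, giving E_n = n²π²ℏ²/(2ma²).
E_7 = 7² × π² / (2 × 1 × 0.888²) = 306.6.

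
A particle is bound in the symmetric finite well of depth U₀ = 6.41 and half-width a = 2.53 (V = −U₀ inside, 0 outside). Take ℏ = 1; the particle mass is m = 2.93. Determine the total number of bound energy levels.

Define the well-strength parameter z₀ = (a/ℏ)√(2mU₀) = 2.53 × √(2·2.93·6.41) = 15.51.
The even/odd transcendental equations gain one root per π/2 in z₀, giving N = 1 + ⌊2z₀/π⌋ = 1 + ⌊9.871⌋ = 10.

N = 10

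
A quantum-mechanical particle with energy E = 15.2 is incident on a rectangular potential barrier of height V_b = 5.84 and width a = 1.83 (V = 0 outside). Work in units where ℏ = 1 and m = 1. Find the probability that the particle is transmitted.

Above the barrier the interior wavenumber is k₂ = √(2m(E − V_b))/ℏ = 4.327, giving phase k₂a = 7.918.
Matching at both interfaces gives T⁻¹ = 1 + V_b² sin²(k₂a) / [4E(E − V_b)] = 1.060, hence T = 0.944.

T = 0.944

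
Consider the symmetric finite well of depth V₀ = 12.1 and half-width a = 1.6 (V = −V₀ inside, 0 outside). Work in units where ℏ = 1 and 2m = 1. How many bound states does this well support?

N = 4

Define the well-strength parameter z₀ = (a/ℏ)√(2mV₀) = 1.6 × √(2·0.5·12.1) = 5.566.
A new bound state (alternating even/odd) appears each time z₀ passes a multiple of π/2, so N = ⌊2z₀/π⌋ + 1 = ⌊3.543⌋ + 1 = 4.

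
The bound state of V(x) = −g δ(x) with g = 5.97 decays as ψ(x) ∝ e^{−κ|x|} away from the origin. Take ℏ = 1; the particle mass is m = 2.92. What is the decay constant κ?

Integrating the TISE across x = 0 gives the cusp condition ψ'(0⁺) − ψ'(0⁻) = −(2mg/ℏ²)ψ(0).
With ψ ∝ e^{−κ|x|} this yields −2κ = −2mg/ℏ², so κ = mg/ℏ² = 17.43.

κ = 17.4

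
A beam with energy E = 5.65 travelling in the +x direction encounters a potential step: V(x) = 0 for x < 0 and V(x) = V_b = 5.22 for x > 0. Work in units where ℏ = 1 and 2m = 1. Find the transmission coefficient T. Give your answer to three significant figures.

The wavenumbers are k₁ = √(2mE)/ℏ = 2.377 on the left and k₂ = √(2m(E − V_b))/ℏ = 0.6557 on the right.
Matching ψ and ψ′ at x = 0 gives r = (k₁ − k₂)/(k₁ + k₂), so R = r² = 0.3221 and T = 1 − R = 0.6779.

T = 0.678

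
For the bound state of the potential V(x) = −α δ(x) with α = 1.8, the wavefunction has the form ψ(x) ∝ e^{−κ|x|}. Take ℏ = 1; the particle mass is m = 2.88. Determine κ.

Integrating the TISE across x = 0 gives the cusp condition ψ'(0⁺) − ψ'(0⁻) = −(2mα/ℏ²)ψ(0).
With ψ ∝ e^{−κ|x|} this yields −2κ = −2mα/ℏ², so κ = mα/ℏ² = 5.184.

κ = 5.18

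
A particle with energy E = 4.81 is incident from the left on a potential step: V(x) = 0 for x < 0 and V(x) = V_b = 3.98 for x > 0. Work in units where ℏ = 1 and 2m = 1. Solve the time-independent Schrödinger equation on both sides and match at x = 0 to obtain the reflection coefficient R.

On each side the TISE gives plane waves with k = √(2m(E − V))/ℏ: k₁ = √(2·½·4.81) = 2.193, k₂ = √(2·½·0.83) = 0.9110.
Matching ψ and ψ′ at x = 0 gives r = (k₁ − k₂)/(k₁ + k₂), so R = r² = 0.1706 and T = 1 − R = 0.8294.

R = 0.171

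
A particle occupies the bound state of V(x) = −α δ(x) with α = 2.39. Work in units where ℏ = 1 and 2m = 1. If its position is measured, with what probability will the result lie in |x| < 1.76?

P = 0.985

The normalised bound state is ψ = √κ e^{−κ|x|} with κ = mα/ℏ² = 1.195.
P(|x| < d) = ∫_{−d}^{d} κ e^{−2κ|x|} dx = 1 − e^{−2κd} = 1 − e^{−4.206} = 0.9851.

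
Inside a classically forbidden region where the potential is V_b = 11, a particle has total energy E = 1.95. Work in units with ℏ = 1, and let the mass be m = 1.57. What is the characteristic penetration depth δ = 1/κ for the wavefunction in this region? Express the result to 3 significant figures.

δ = 0.188

Since E < V_b the TISE in this region is ψ'' = κ²ψ with κ = √(2m(V_b − E))/ℏ.
κ = √(2 × 1.57 × 9.05) = 5.331. The penetration depth is δ = 1/κ = 0.188.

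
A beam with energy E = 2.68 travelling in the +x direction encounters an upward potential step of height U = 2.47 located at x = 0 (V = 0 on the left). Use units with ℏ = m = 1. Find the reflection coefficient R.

On each side the TISE gives plane waves with k = √(2m(E − V))/ℏ: k₁ = √(2·1·2.68) = 2.315, k₂ = √(2·1·0.21) = 0.6481.
Continuity of ψ and ψ′ at the step yields the reflection amplitude r = (k₁ − k₂)/(k₁ + k₂) = 0.5626; thus R = |r|² = 0.3165, T = 0.6835.

R = 0.317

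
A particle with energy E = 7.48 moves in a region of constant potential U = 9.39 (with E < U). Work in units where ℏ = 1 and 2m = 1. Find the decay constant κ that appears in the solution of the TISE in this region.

Since E < U the TISE in this region is ψ'' = κ²ψ with κ = √(2m(U − E))/ℏ.
κ = √(2 × 0.5 × 1.91) = 1.382.

κ = 1.38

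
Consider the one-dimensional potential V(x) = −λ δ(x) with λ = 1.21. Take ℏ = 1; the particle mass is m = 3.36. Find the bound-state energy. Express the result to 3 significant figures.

The bound state is ψ(x) = √κ e^{−κ|x|}. The derivative jump ψ'(0⁺) − ψ'(0⁻) = −(2mλ/ℏ²)ψ(0) fixes κ = mλ/ℏ² = 4.066.
Then E = −ℏ²κ²/(2m) = −mλ²/(2ℏ²) = -2.460.

E = -2.46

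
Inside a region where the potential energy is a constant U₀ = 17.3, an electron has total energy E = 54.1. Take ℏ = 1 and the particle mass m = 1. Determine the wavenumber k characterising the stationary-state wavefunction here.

k = 8.58

With E > U₀ the solution is oscillatory, ψ ∝ e^{±ikx} with k = √(2m(E − U₀))/ℏ.
k = √(2 × 1 × 36.8) = 8.579.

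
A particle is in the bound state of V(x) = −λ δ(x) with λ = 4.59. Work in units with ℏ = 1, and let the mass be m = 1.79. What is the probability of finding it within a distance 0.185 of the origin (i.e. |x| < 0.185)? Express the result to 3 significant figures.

P = 0.952

The normalised bound state is ψ = √κ e^{−κ|x|} with κ = mλ/ℏ² = 8.216.
P(|x| < d) = ∫_{−d}^{d} κ e^{−2κ|x|} dx = 1 − e^{−2κd} = 1 − e^{−3.040} = 0.9522.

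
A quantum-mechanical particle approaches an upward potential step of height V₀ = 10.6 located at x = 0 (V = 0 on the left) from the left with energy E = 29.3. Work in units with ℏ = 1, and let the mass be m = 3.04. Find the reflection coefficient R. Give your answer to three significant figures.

R = 0.0125

The wavenumbers are k₁ = √(2mE)/ℏ = 13.35 on the left and k₂ = √(2m(E − V₀))/ℏ = 10.66 on the right.
Matching ψ and ψ′ at x = 0 gives r = (k₁ − k₂)/(k₁ + k₂), so R = r² = 0.01250 and T = 1 − R = 0.9875.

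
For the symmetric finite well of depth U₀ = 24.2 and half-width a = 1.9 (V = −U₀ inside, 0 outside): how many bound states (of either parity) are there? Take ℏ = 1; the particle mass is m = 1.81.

N = 12

Define the well-strength parameter z₀ = (a/ℏ)√(2mU₀) = 1.9 × √(2·1.81·24.2) = 17.78.
A new bound state (alternating even/odd) appears each time z₀ passes a multiple of π/2, so N = ⌊2z₀/π⌋ + 1 = ⌊11.32⌋ + 1 = 12.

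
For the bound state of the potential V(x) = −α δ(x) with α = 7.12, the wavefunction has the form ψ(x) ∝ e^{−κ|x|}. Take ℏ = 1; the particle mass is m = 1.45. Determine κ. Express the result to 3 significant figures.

Integrate −(ℏ²/2m)ψ'' − αδ(x)ψ = Eψ from −ε to +ε: the ψ'' term gives ψ'(0⁺) − ψ'(0⁻) and the δ term gives −(2mα/ℏ²)ψ(0).
With ψ ∝ e^{−κ|x|} this yields −2κ = −2mα/ℏ², so κ = mα/ℏ² = 10.32.

κ = 10.3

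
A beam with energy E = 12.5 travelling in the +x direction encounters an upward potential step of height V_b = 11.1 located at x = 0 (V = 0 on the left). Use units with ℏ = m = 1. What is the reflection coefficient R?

R = 0.249

On each side the TISE gives plane waves with k = √(2m(E − V))/ℏ: k₁ = √(2·1·12.5) = 5.000, k₂ = √(2·1·1.4) = 1.673.
Continuity of ψ and ψ′ at the step yields the reflection amplitude r = (k₁ − k₂)/(k₁ + k₂) = 0.4985; thus R = |r|² = 0.2485, T = 0.7515.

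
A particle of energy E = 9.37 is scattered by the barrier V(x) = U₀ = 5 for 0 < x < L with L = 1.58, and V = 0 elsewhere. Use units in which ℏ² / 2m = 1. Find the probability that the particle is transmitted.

Above the barrier the interior wavenumber is k₂ = √(2m(E − U₀))/ℏ = 2.090, giving phase k₂L = 3.303.
Matching at both interfaces gives T⁻¹ = 1 + U₀² sin²(k₂L) / [4E(E − U₀)] = 1.004, hence T = 0.996.

T = 0.996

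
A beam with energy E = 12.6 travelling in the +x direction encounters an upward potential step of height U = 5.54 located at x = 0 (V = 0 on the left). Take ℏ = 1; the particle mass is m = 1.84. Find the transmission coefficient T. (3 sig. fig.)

T = 0.979

The wavenumbers are k₁ = √(2mE)/ℏ = 6.809 on the left and k₂ = √(2m(E − U))/ℏ = 5.097 on the right.
Continuity of ψ and ψ′ at the step yields the reflection amplitude r = (k₁ − k₂)/(k₁ + k₂) = 0.1438; thus R = |r|² = 0.02068, T = 0.9793.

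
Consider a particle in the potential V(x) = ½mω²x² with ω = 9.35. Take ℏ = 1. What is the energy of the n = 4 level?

E = 42.1

The oscillator eigenvalues are E_n = ℏω(n + ½), so E_4 = 9.35 × 4.5 = 42.08.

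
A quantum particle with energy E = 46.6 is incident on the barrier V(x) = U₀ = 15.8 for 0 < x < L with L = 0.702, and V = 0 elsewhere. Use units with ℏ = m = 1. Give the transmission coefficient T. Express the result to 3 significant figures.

T = 0.979

Above the barrier the interior wavenumber is k₂ = √(2m(E − U₀))/ℏ = 7.849, giving phase k₂L = 5.510.
T = [1 + U₀² sin²(k₂L) / (4E(E − U₀))]⁻¹ = 1/1.021 = 0.979.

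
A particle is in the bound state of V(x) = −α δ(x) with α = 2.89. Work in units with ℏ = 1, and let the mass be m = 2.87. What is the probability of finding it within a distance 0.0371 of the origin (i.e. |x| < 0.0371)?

The normalised bound state is ψ = √κ e^{−κ|x|} with κ = mα/ℏ² = 8.294.
P(|x| < d) = ∫_{−d}^{d} κ e^{−2κ|x|} dx = 1 − e^{−2κd} = 1 − e^{−0.6154} = 0.4596.

P = 0.460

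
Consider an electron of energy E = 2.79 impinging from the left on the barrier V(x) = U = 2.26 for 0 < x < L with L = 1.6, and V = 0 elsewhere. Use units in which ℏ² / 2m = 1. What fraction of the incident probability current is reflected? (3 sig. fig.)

R = 0.422

E > U: inside the barrier k₂ = √(2m(E − U))/ℏ = 0.7280, k₂L = 1.165.
T = [1 + U² sin²(k₂L) / (4E(E − U))]⁻¹ = 1/1.729 = 0.578.
R = 1 − T = 0.422.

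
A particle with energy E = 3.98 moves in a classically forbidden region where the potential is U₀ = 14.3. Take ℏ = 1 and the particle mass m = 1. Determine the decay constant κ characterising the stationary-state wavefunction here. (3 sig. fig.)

Since E < U₀ the TISE in this region is ψ'' = κ²ψ with κ = √(2m(U₀ − E))/ℏ.
κ = √(2 × 1 × 10.32) = 4.543.

κ = 4.54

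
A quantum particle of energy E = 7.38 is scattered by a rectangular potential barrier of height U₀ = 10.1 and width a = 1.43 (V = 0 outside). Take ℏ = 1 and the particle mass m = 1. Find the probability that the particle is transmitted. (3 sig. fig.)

Since E < U₀ the interior solution is evanescent with decay constant κ = √(2m(U₀ − E))/ℏ = 2.332.
κa = 3.335, sinh(κa) = 14.03.
The exact tunnelling result is T⁻¹ = 1 + U₀² sinh²(κa) / [4E(U₀ − E)] = 250.9, so T = 0.00399.

T = 0.00399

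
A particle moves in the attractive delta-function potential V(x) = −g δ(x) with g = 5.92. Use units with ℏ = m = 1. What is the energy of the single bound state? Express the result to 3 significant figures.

The bound state is ψ(x) = √κ e^{−κ|x|}. The derivative jump ψ'(0⁺) − ψ'(0⁻) = −(2mg/ℏ²)ψ(0) fixes κ = mg/ℏ² = 5.920.
Then E = −ℏ²κ²/(2m) = −mg²/(2ℏ²) = -17.52.

E = -17.5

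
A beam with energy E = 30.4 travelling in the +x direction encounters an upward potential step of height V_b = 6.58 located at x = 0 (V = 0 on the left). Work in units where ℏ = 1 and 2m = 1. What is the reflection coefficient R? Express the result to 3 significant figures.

On each side the TISE gives plane waves with k = √(2m(E − V))/ℏ: k₁ = √(2·½·30.4) = 5.514, k₂ = √(2·½·23.82) = 4.881.
Matching ψ and ψ′ at x = 0 gives r = (k₁ − k₂)/(k₁ + k₂), so R = r² = 0.003709 and T = 1 − R = 0.9963.

R = 0.00371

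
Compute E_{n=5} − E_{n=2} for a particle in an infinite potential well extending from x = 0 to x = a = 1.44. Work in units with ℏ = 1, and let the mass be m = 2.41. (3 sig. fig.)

ΔE = 20.7

E_n = n²π²ℏ²/(2ma²), so ΔE = (5² − 2²) π²ℏ²/(2ma²).
ΔE = 21 × π² / (2 × 2.41 × 1.44²) = 20.74.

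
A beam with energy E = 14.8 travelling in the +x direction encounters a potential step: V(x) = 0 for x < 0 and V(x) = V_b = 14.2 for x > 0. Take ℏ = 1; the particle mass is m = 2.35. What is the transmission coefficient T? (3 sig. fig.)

T = 0.558

On each side the TISE gives plane waves with k = √(2m(E − V))/ℏ: k₁ = √(2·2.35·14.8) = 8.340, k₂ = √(2·2.35·0.6) = 1.679.
Continuity of ψ and ψ′ at the step yields the reflection amplitude r = (k₁ − k₂)/(k₁ + k₂) = 0.6648; thus R = |r|² = 0.4420, T = 0.5580.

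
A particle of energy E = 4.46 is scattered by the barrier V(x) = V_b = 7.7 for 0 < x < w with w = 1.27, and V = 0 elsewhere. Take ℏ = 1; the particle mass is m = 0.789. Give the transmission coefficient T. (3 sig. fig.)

Since E < V_b the interior solution is evanescent with decay constant κ = √(2m(V_b − E))/ℏ = 2.261.
κw = 2.872, sinh(κw) = 8.805.
Matching ψ, ψ′ at both faces gives T = [1 + V_b² sinh²(κw) / (4E(V_b − E))]⁻¹ = 1/80.52 = 0.0124.

T = 0.0124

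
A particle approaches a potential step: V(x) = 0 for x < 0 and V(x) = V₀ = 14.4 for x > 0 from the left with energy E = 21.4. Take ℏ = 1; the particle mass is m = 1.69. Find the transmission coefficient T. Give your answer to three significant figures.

T = 0.926

On each side the TISE gives plane waves with k = √(2m(E − V))/ℏ: k₁ = √(2·1.69·21.4) = 8.505, k₂ = √(2·1.69·7) = 4.864.
Matching ψ and ψ′ at x = 0 gives r = (k₁ − k₂)/(k₁ + k₂), so R = r² = 0.07416 and T = 1 − R = 0.9258.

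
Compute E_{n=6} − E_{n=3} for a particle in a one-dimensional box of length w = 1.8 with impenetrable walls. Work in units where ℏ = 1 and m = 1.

E_n = n²π²ℏ²/(2mw²), so ΔE = (6² − 3²) π²ℏ²/(2mw²).
ΔE = 27 × π² / (2 × 1 × 1.8²) = 41.12.

ΔE = 41.1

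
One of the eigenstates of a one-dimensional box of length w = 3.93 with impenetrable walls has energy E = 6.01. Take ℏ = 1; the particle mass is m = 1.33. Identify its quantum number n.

n = 5

From E_n = n²π²ℏ²/(2mw²) invert to n = √(2mw²E)/(πℏ).
n = (3.93/π) × √(2 × 1.33 × 6.01) = 5.002 → n = 5.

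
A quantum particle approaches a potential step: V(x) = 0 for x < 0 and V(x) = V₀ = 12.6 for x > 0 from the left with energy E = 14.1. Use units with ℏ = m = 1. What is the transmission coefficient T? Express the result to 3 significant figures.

The wavenumbers are k₁ = √(2mE)/ℏ = 5.310 on the left and k₂ = √(2m(E − V₀))/ℏ = 1.732 on the right.
Continuity of ψ and ψ′ at the step yields the reflection amplitude r = (k₁ − k₂)/(k₁ + k₂) = 0.5081; thus R = |r|² = 0.2582, T = 0.7418.

T = 0.742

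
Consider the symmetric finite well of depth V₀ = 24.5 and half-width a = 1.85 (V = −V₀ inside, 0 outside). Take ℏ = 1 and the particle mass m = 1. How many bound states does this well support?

N = 9

Define the well-strength parameter z₀ = (a/ℏ)√(2mV₀) = 1.85 × √(2·1·24.5) = 12.95.
The even/odd transcendental equations gain one root per π/2 in z₀, giving N = 1 + ⌊2z₀/π⌋ = 1 + ⌊8.244⌋ = 9.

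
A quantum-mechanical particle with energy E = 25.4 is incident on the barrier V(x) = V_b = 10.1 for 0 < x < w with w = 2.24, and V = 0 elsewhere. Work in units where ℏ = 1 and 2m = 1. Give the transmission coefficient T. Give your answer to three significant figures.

T = 0.976

Above the barrier the interior wavenumber is k₂ = √(2m(E − V_b))/ℏ = 3.912, giving phase k₂w = 8.762.
T = [1 + V_b² sin²(k₂w) / (4E(E − V_b))]⁻¹ = 1/1.025 = 0.976.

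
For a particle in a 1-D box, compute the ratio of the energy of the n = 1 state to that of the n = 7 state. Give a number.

0.0204082

Since E_n ∝ n², the ratio is (1/7)² = 0.0204082.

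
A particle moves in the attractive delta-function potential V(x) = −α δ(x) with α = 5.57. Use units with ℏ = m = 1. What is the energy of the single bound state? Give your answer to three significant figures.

The bound state is ψ(x) = √κ e^{−κ|x|}. The derivative jump ψ'(0⁺) − ψ'(0⁻) = −(2mα/ℏ²)ψ(0) fixes κ = mα/ℏ² = 5.570.
Then E = −ℏ²κ²/(2m) = −mα²/(2ℏ²) = -15.51.

E = -15.5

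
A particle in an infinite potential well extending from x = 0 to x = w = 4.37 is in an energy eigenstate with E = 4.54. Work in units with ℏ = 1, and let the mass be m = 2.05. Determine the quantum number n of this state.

From E_n = n²π²ℏ²/(2mw²) invert to n = √(2mw²E)/(πℏ).
n = (4.37/π) × √(2 × 2.05 × 4.54) = 6.001 → n = 6.

n = 6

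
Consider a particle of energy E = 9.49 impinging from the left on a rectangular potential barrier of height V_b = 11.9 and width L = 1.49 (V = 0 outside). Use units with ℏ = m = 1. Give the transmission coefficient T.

T = 0.00372

Since E < V_b the interior solution is evanescent with decay constant κ = √(2m(V_b − E))/ℏ = 2.195.
κL = 3.271, sinh(κL) = 13.15.
The exact tunnelling result is T⁻¹ = 1 + V_b² sinh²(κL) / [4E(V_b − E)] = 268.8, so T = 0.00372.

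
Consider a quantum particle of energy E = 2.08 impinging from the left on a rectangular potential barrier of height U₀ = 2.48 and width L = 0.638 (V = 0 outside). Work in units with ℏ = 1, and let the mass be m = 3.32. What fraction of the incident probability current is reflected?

Since E < U₀ the interior solution is evanescent with decay constant κ = √(2m(U₀ − E))/ℏ = 1.630.
κL = 1.040, sinh(κL) = 1.238.
Matching ψ, ψ′ at both faces gives T = [1 + U₀² sinh²(κL) / (4E(U₀ − E))]⁻¹ = 1/3.830 = 0.261.
R = 1 − T = 0.739.

R = 0.739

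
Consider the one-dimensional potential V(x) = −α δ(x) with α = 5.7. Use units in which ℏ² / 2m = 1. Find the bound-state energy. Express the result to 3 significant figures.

E = -8.12

The bound state is ψ(x) = √κ e^{−κ|x|}. The derivative jump ψ'(0⁺) − ψ'(0⁻) = −(2mα/ℏ²)ψ(0) fixes κ = mα/ℏ² = 2.850.
Then E = −ℏ²κ²/(2m) = −mα²/(2ℏ²) = -8.123.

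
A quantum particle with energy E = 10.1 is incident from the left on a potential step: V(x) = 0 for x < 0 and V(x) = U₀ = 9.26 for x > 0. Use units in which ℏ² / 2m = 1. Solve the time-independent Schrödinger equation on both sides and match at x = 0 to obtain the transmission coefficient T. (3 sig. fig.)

On each side the TISE gives plane waves with k = √(2m(E − V))/ℏ: k₁ = √(2·½·10.1) = 3.178, k₂ = √(2·½·0.84) = 0.9165.
Continuity of ψ and ψ′ at the step yields the reflection amplitude r = (k₁ − k₂)/(k₁ + k₂) = 0.5523; thus R = |r|² = 0.3051, T = 0.6949.

T = 0.695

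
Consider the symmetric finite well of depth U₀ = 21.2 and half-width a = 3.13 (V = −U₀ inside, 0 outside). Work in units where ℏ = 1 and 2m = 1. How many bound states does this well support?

N = 10

Define the well-strength parameter z₀ = (a/ℏ)√(2mU₀) = 3.13 × √(2·0.5·21.2) = 14.41.
The even/odd transcendental equations gain one root per π/2 in z₀, giving N = 1 + ⌊2z₀/π⌋ = 1 + ⌊9.175⌋ = 10.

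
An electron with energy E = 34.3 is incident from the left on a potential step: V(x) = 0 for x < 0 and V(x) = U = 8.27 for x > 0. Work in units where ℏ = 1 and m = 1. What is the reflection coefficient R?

R = 0.00474

On each side the TISE gives plane waves with k = √(2m(E − V))/ℏ: k₁ = √(2·1·34.3) = 8.283, k₂ = √(2·1·26.03) = 7.215.
Matching ψ and ψ′ at x = 0 gives r = (k₁ − k₂)/(k₁ + k₂), so R = r² = 0.004742 and T = 1 − R = 0.9953.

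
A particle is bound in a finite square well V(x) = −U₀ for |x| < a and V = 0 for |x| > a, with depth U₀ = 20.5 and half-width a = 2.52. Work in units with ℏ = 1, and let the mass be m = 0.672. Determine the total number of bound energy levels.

Define the well-strength parameter z₀ = (a/ℏ)√(2mU₀) = 2.52 × √(2·0.672·20.5) = 13.23.
The even/odd transcendental equations gain one root per π/2 in z₀, giving N = 1 + ⌊2z₀/π⌋ = 1 + ⌊8.421⌋ = 9.

N = 9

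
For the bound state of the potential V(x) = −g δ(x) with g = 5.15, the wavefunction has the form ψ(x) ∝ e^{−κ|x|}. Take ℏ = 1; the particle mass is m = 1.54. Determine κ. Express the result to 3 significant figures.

κ = 7.93

Integrating the TISE across x = 0 gives the cusp condition ψ'(0⁺) − ψ'(0⁻) = −(2mg/ℏ²)ψ(0).
With ψ ∝ e^{−κ|x|} this yields −2κ = −2mg/ℏ², so κ = mg/ℏ² = 7.931.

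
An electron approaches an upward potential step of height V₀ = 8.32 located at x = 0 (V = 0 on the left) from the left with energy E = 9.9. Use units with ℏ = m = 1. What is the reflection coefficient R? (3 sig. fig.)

On each side the TISE gives plane waves with k = √(2m(E − V))/ℏ: k₁ = √(2·1·9.9) = 4.450, k₂ = √(2·1·1.58) = 1.778.
Continuity of ψ and ψ′ at the step yields the reflection amplitude r = (k₁ − k₂)/(k₁ + k₂) = 0.4291; thus R = |r|² = 0.1841, T = 0.8159.

R = 0.184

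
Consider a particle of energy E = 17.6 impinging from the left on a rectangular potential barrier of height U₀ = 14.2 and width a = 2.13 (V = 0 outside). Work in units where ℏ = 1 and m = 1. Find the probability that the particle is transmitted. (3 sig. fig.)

E > U₀: inside the barrier k₂ = √(2m(E − U₀))/ℏ = 2.608, k₂a = 5.554.
T = [1 + U₀² sin²(k₂a) / (4E(E − U₀))]⁻¹ = 1/1.374 = 0.728.

T = 0.728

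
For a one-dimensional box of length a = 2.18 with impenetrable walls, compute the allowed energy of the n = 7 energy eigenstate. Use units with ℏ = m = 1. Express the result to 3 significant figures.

E = 50.9

The infinite-well eigenfunctions ψ_n = √(2/a) sin(nπx/a) vanish at both walls, giving E_n = n²π²ℏ²/(2ma²).
E_7 = 7² × π² / (2 × 1 × 2.18²) = 50.88.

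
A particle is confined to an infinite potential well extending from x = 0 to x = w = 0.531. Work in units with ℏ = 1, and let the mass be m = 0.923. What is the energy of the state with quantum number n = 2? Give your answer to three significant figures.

Requiring ψ(0) = ψ(w) = 0 quantises k = nπ/w, hence E_n = ℏ²k²/2m = n²π²ℏ²/(2mw²).
E_2 = 2² × π² / (2 × 0.923 × 0.531²) = 75.85.

E = 75.8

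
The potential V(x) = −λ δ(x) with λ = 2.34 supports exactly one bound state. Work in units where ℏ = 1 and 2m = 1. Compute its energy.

E = -1.37

The bound state is ψ(x) = √κ e^{−κ|x|}. The derivative jump ψ'(0⁺) − ψ'(0⁻) = −(2mλ/ℏ²)ψ(0) fixes κ = mλ/ℏ² = 1.170.
Then E = −ℏ²κ²/(2m) = −mλ²/(2ℏ²) = -1.369.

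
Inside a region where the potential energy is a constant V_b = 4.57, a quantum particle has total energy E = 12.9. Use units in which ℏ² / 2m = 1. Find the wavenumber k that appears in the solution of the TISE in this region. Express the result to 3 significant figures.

k = 2.89

With E > V_b the solution is oscillatory, ψ ∝ e^{±ikx} with k = √(2m(E − V_b))/ℏ.
k = √(2 × 0.5 × 8.33) = 2.886.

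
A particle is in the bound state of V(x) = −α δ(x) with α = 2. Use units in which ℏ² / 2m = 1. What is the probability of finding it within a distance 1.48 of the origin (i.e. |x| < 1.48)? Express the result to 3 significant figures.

P = 0.948

The normalised bound state is ψ = √κ e^{−κ|x|} with κ = mα/ℏ² = 1.000.
P(|x| < d) = ∫_{−d}^{d} κ e^{−2κ|x|} dx = 1 − e^{−2κd} = 1 − e^{−2.960} = 0.9482.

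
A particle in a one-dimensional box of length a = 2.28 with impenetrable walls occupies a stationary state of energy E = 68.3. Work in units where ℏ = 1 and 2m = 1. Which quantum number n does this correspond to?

For an infinite well E_n = n²π²ℏ²/(2ma²), so n = (a/πℏ)√(2mE).
n = (2.28/π) × √(2 × 0.5 × 68.3) = 5.998 → n = 6.

n = 6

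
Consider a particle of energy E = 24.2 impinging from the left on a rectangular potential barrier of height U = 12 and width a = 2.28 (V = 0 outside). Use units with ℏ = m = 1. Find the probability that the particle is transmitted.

Above the barrier the interior wavenumber is k₂ = √(2m(E − U))/ℏ = 4.940, giving phase k₂a = 11.26.
T = [1 + U² sin²(k₂a) / (4E(E − U))]⁻¹ = 1/1.113 = 0.898.

T = 0.898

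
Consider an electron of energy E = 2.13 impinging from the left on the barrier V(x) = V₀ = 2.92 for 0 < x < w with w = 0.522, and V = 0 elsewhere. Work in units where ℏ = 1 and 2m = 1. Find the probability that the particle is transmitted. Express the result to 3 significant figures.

E < V₀: inside the barrier ψ ∝ e^{±κx} with κ = √(2m(V₀ − E))/ℏ = 0.8888.
κw = 0.4640, sinh(κw) = 0.4808.
The exact tunnelling result is T⁻¹ = 1 + V₀² sinh²(κw) / [4E(V₀ − E)] = 1.293, so T = 0.773.

T = 0.773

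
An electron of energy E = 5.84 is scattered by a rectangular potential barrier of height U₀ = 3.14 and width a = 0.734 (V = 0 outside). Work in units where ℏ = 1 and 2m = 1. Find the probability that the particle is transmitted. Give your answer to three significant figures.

E > U₀: inside the barrier k₂ = √(2m(E − U₀))/ℏ = 1.643, k₂a = 1.206.
T = [1 + U₀² sin²(k₂a) / (4E(E − U₀))]⁻¹ = 1/1.136 = 0.880.

T = 0.880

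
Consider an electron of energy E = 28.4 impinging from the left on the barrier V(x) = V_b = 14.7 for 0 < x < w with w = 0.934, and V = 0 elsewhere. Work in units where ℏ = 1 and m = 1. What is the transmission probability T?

T = 0.881

E > V_b: inside the barrier k₂ = √(2m(E − V_b))/ℏ = 5.235, k₂w = 4.889.
T = [1 + V_b² sin²(k₂w) / (4E(E − V_b))]⁻¹ = 1/1.135 = 0.881.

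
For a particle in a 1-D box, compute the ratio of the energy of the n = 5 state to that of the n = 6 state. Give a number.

0.694444

E_n = n²π²ℏ²/(2mL²) so the ratio is n₂²/n₁² = 25/36 = 0.694444.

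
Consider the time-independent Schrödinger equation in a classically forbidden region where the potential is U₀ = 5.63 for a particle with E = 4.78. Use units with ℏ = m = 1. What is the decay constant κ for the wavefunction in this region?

Since E < U₀ the TISE in this region is ψ'' = κ²ψ with κ = √(2m(U₀ − E))/ℏ.
κ = √(2 × 1 × 0.85) = 1.304.

κ = 1.30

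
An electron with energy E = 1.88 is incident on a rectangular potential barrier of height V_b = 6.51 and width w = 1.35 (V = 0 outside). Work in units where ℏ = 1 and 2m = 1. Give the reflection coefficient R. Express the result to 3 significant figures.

E < V_b: inside the barrier ψ ∝ e^{±κx} with κ = √(2m(V_b − E))/ℏ = 2.152.
κw = 2.905, sinh(κw) = 9.104.
Matching ψ, ψ′ at both faces gives T = [1 + V_b² sinh²(κw) / (4E(V_b − E))]⁻¹ = 1/101.9 = 0.00982.
R = 1 − T = 0.990.

R = 0.990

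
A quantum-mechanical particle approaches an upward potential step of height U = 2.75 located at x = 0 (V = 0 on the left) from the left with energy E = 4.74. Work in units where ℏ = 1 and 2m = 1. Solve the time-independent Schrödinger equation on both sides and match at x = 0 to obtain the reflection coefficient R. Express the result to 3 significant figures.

The wavenumbers are k₁ = √(2mE)/ℏ = 2.177 on the left and k₂ = √(2m(E − U))/ℏ = 1.411 on the right.
Matching ψ and ψ′ at x = 0 gives r = (k₁ − k₂)/(k₁ + k₂), so R = r² = 0.04564 and T = 1 − R = 0.9544.

R = 0.0456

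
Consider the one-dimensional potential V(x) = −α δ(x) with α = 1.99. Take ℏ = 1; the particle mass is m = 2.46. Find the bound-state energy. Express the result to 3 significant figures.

For x ≠ 0 the bound state is ψ ∝ e^{−κ|x|}; integrating the TISE across the delta gives the cusp condition 2κ = 2mα/ℏ², so κ = 4.895.
Then E = −ℏ²κ²/(2m) = −mα²/(2ℏ²) = -4.871.

E = -4.87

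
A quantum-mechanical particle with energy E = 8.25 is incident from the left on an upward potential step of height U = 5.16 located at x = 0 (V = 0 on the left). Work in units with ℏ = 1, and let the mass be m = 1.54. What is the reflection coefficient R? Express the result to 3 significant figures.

R = 0.0579

On each side the TISE gives plane waves with k = √(2m(E − V))/ℏ: k₁ = √(2·1.54·8.25) = 5.041, k₂ = √(2·1.54·3.09) = 3.085.
Matching ψ and ψ′ at x = 0 gives r = (k₁ − k₂)/(k₁ + k₂), so R = r² = 0.05793 and T = 1 − R = 0.9421.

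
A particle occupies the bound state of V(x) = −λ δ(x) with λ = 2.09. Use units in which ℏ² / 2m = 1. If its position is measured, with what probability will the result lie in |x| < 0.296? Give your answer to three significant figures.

P = 0.461

The normalised bound state is ψ = √κ e^{−κ|x|} with κ = mλ/ℏ² = 1.045.
P(|x| < d) = ∫_{−d}^{d} κ e^{−2κ|x|} dx = 1 − e^{−2κd} = 1 − e^{−0.6186} = 0.4613.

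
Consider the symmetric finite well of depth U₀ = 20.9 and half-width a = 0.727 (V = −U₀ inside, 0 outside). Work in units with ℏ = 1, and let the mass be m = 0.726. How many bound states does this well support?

N = 3

The dimensionless depth is z₀ = a√(2mU₀)/ℏ = 0.727 × √(30.35) = 4.005.
The even/odd transcendental equations gain one root per π/2 in z₀, giving N = 1 + ⌊2z₀/π⌋ = 1 + ⌊2.550⌋ = 3.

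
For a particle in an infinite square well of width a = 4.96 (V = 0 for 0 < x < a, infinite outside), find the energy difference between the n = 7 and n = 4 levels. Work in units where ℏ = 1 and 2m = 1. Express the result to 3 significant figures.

E_n = n²π²ℏ²/(2ma²), so ΔE = (7² − 4²) π²ℏ²/(2ma²).
ΔE = 33 × π² / (2 × 0.5 × 4.96²) = 13.24.

ΔE = 13.2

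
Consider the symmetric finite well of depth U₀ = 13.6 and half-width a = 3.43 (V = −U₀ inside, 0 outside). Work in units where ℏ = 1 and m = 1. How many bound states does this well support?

Define the well-strength parameter z₀ = (a/ℏ)√(2mU₀) = 3.43 × √(2·1·13.6) = 17.89.
A new bound state (alternating even/odd) appears each time z₀ passes a multiple of π/2, so N = ⌊2z₀/π⌋ + 1 = ⌊11.39⌋ + 1 = 12.

N = 12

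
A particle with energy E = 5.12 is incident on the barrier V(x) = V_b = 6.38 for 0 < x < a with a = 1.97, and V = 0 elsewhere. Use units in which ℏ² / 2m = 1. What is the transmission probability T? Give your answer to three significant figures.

Since E < V_b the interior solution is evanescent with decay constant κ = √(2m(V_b − E))/ℏ = 1.122.
κa = 2.211, sinh(κa) = 4.509.
The exact tunnelling result is T⁻¹ = 1 + V_b² sinh²(κa) / [4E(V_b − E)] = 33.07, so T = 0.0302.

T = 0.0302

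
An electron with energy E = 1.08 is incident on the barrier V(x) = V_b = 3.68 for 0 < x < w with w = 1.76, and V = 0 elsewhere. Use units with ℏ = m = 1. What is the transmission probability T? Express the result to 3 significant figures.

E < V_b: inside the barrier ψ ∝ e^{±κx} with κ = √(2m(V_b − E))/ℏ = 2.280.
κw = 4.013, sinh(κw) = 27.66.
Matching ψ, ψ′ at both faces gives T = [1 + V_b² sinh²(κw) / (4E(V_b − E))]⁻¹ = 1/923.4 = 0.00108.

T = 0.00108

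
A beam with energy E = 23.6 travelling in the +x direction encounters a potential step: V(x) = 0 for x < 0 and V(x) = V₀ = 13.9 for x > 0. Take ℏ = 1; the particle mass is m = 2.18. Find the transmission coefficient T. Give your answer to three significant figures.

On each side the TISE gives plane waves with k = √(2m(E − V))/ℏ: k₁ = √(2·2.18·23.6) = 10.14, k₂ = √(2·2.18·9.7) = 6.503.
Matching ψ and ψ′ at x = 0 gives r = (k₁ − k₂)/(k₁ + k₂), so R = r² = 0.04783 and T = 1 − R = 0.9522.

T = 0.952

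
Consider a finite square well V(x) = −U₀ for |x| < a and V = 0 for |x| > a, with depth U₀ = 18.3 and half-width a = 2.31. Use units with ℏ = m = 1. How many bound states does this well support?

N = 9

The dimensionless depth is z₀ = a√(2mU₀)/ℏ = 2.31 × √(36.60) = 13.98.
A new bound state (alternating even/odd) appears each time z₀ passes a multiple of π/2, so N = ⌊2z₀/π⌋ + 1 = ⌊8.897⌋ + 1 = 9.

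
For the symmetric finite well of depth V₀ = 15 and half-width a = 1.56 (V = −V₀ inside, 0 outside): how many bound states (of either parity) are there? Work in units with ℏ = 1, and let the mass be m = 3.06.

N = 10

The dimensionless depth is z₀ = a√(2mV₀)/ℏ = 1.56 × √(91.80) = 14.95.
The even/odd transcendental equations gain one root per π/2 in z₀, giving N = 1 + ⌊2z₀/π⌋ = 1 + ⌊9.515⌋ = 10.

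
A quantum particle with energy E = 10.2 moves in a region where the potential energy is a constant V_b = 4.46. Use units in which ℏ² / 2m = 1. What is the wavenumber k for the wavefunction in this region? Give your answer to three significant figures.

k = 2.40

With E > V_b the solution is oscillatory, ψ ∝ e^{±ikx} with k = √(2m(E − V_b))/ℏ.
k = √(2 × 0.5 × 5.74) = 2.396.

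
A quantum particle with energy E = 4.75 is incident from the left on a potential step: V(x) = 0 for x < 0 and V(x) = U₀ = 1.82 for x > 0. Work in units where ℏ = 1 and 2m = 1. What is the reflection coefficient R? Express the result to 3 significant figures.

R = 0.0144

On each side the TISE gives plane waves with k = √(2m(E − V))/ℏ: k₁ = √(2·½·4.75) = 2.179, k₂ = √(2·½·2.93) = 1.712.
Matching ψ and ψ′ at x = 0 gives r = (k₁ − k₂)/(k₁ + k₂), so R = r² = 0.01445 and T = 1 − R = 0.9856.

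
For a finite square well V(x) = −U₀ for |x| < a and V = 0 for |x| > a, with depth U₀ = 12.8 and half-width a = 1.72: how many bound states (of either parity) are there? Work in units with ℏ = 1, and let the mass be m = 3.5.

N = 11

The dimensionless depth is z₀ = a√(2mU₀)/ℏ = 1.72 × √(89.60) = 16.28.
The even/odd transcendental equations gain one root per π/2 in z₀, giving N = 1 + ⌊2z₀/π⌋ = 1 + ⌊10.36⌋ = 11.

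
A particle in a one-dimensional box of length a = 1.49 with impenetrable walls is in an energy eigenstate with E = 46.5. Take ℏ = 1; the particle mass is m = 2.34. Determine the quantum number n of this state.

From E_n = n²π²ℏ²/(2ma²) invert to n = √(2ma²E)/(πℏ).
n = (1.49/π) × √(2 × 2.34 × 46.5) = 6.997 → n = 7.

n = 7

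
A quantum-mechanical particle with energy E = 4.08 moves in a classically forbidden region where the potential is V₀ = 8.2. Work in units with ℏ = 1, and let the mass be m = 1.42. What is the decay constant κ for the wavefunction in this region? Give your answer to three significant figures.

κ = 3.42

Since E < V₀ the TISE in this region is ψ'' = κ²ψ with κ = √(2m(V₀ − E))/ℏ.
κ = √(2 × 1.42 × 4.12) = 3.421.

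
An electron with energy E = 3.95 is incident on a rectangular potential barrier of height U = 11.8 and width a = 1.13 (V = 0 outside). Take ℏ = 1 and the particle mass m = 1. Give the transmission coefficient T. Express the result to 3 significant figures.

Since E < U the interior solution is evanescent with decay constant κ = √(2m(U − E))/ℏ = 3.962.
κa = 4.477, sinh(κa) = 44.00.
Matching ψ, ψ′ at both faces gives T = [1 + U² sinh²(κa) / (4E(U − E))]⁻¹ = 1/2174 = 0.000460.

T = 0.000460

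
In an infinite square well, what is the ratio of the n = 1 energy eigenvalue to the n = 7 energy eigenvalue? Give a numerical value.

0.0204082

E_n = n²π²ℏ²/(2mL²) so the ratio is n₂²/n₁² = 1/49 = 0.0204082.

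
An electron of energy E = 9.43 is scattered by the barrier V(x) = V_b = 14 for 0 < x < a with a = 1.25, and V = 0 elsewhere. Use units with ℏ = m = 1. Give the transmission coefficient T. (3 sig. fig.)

Since E < V_b the interior solution is evanescent with decay constant κ = √(2m(V_b − E))/ℏ = 3.023.
κa = 3.779, sinh(κa) = 21.88.
The exact tunnelling result is T⁻¹ = 1 + V_b² sinh²(κa) / [4E(V_b − E)] = 545.1, so T = 0.00183.

T = 0.00183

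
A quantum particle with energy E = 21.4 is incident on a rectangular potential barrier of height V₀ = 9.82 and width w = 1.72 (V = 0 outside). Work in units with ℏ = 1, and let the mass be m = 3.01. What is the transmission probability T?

T = 0.915

Above the barrier the interior wavenumber is k₂ = √(2m(E − V₀))/ℏ = 8.349, giving phase k₂w = 14.36.
T = [1 + V₀² sin²(k₂w) / (4E(E − V₀))]⁻¹ = 1/1.092 = 0.915.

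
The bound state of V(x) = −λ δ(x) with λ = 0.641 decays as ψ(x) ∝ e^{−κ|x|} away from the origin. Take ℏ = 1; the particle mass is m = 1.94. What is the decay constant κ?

Integrate −(ℏ²/2m)ψ'' − λδ(x)ψ = Eψ from −ε to +ε: the ψ'' term gives ψ'(0⁺) − ψ'(0⁻) and the δ term gives −(2mλ/ℏ²)ψ(0).
With ψ ∝ e^{−κ|x|} this yields −2κ = −2mλ/ℏ², so κ = mλ/ℏ² = 1.244.

κ = 1.24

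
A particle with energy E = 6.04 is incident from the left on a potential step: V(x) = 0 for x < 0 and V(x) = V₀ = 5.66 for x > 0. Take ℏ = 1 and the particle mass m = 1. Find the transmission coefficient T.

The wavenumbers are k₁ = √(2mE)/ℏ = 3.476 on the left and k₂ = √(2m(E − V₀))/ℏ = 0.8718 on the right.
Matching ψ and ψ′ at x = 0 gives r = (k₁ − k₂)/(k₁ + k₂), so R = r² = 0.3587 and T = 1 − R = 0.6413.

T = 0.641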